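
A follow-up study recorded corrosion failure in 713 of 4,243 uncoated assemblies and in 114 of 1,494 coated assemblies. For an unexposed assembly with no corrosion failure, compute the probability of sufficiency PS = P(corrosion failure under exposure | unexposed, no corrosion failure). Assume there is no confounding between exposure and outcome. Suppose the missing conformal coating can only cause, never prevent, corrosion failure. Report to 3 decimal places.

p₁ = P(outcome | exposed) = 713/4243 = 0.16804
p₀ = P(outcome | unexposed) = 114/1494 = 0.076305
Under exogeneity and monotonicity, PS = (p₁ − p₀) / (1 − p₀).
PS = (0.16804 − 0.076305) / (1 − 0.076305) = 0.091736 / 0.92369 ≈ 0.0993

PS ≈ 0.099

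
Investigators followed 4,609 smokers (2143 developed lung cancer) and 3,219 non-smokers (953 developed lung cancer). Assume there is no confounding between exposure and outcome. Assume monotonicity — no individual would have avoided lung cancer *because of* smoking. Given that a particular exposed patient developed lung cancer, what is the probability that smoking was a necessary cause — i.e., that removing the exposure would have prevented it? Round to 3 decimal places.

PN ≈ 0.363

p₁ = P(outcome | exposed) = 2143/4609 = 0.46496
p₀ = P(outcome | unexposed) = 953/3219 = 0.29605
Under exogeneity and monotonicity, PN = (p₁ − p₀) / p₁.
PN = (0.46496 − 0.29605) / 0.46496 = 0.16891 / 0.46496 ≈ 0.3633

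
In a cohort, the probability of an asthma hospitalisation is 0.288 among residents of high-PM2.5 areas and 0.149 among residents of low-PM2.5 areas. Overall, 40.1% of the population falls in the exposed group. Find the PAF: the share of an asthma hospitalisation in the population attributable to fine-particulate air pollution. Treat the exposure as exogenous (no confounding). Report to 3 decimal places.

Let p₁ = 0.288, p₀ = 0.149.
Overall risk P(Y=1) = π·p₁ + (1−π)·p₀ = 0.401×0.288 + 0.599×0.149 = 0.20474.
Under exogeneity, PAF = [P(Y=1) − p₀] / P(Y=1).
PAF = (0.20474 − 0.149) / 0.20474 ≈ 0.2722

PAF ≈ 0.272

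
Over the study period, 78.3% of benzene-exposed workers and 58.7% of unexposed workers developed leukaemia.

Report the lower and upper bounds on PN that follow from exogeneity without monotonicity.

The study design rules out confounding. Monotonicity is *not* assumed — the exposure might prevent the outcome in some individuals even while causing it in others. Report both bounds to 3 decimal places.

0.250 ≤ PN ≤ 0.527

p₁ = 0.783, p₀ = 0.587.
Under exogeneity alone the bounds on PN are max{0,(p₁−p₀)/p₁} ≤ PN ≤ min{1,(1−p₀)/p₁}.
  lower = (p₁ − p₀)/p₁ = 0.196 / 0.783 ≈ 0.2503
  upper = min{1, (1 − p₀)/p₁} = 0.413 / 0.783 ≈ 0.5275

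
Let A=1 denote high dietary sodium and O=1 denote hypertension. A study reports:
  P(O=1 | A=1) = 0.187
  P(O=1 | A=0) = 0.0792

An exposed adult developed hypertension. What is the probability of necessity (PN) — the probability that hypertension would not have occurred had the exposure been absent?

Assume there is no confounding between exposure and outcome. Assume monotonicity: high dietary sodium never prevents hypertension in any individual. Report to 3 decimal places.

PN ≈ 0.576

Let p₁ = 0.187, p₀ = 0.0792.
Under exogeneity and monotonicity, PN = (p₁ − p₀) / p₁.
PN = (0.187 − 0.0792) / 0.187 = 0.1078 / 0.187 ≈ 0.5765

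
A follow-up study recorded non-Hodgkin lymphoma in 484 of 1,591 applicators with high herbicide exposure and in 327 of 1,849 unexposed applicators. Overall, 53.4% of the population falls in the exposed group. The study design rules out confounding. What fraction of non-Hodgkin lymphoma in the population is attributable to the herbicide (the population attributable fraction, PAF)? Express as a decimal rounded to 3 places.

p₁ = P(outcome | exposed) = 484/1591 = 0.30421
p₀ = P(outcome | unexposed) = 327/1849 = 0.17685
Overall risk P(Y=1) = π·p₁ + (1−π)·p₀ = 0.534×0.30421 + 0.466×0.17685 = 0.24486.
Under exogeneity, PAF = [P(Y=1) − p₀] / P(Y=1).
PAF = (0.24486 − 0.17685) / 0.24486 ≈ 0.2777

PAF ≈ 0.278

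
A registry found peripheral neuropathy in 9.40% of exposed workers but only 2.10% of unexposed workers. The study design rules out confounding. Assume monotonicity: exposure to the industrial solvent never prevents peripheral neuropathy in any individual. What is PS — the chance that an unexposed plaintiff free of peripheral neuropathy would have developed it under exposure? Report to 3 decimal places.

p₁ = 0.094, p₀ = 0.021.
Under exogeneity and monotonicity, PS = (p₁ − p₀) / (1 − p₀).
PS = (0.094 − 0.021) / (1 − 0.021) = 0.073 / 0.979 ≈ 0.0746

PS ≈ 0.075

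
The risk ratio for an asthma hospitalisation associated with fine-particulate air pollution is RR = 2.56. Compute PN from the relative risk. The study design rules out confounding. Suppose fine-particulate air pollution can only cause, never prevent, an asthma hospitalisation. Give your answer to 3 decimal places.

Under exogeneity and monotonicity, PN = (RR − 1) / RR = 1 − 1/RR.
PN = (2.56 − 1) / 2.56 = 1.56 / 2.56 ≈ 0.6094

PN ≈ 0.609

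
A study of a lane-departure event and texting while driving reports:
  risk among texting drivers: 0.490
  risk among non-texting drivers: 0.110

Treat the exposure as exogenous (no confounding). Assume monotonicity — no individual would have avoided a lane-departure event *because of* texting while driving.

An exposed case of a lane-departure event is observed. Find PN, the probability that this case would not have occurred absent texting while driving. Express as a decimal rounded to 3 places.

PN ≈ 0.776

Let p₁ = 0.49, p₀ = 0.11.
Under exogeneity and monotonicity, PN = (p₁ − p₀) / p₁.
PN = (0.49 − 0.11) / 0.49 = 0.38 / 0.49 ≈ 0.7755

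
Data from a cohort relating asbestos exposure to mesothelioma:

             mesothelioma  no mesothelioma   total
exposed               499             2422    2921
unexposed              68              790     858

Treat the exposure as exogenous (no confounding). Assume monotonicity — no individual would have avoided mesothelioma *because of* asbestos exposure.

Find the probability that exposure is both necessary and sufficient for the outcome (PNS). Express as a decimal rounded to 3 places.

p₁ = P(outcome | exposed) = 499/2921 = 0.17083
p₀ = P(outcome | unexposed) = 68/858 = 0.079254
Under exogeneity and monotonicity, PNS = p₁ − p₀.
PNS = 0.17083 − 0.079254 = 0.091578

PNS ≈ 0.092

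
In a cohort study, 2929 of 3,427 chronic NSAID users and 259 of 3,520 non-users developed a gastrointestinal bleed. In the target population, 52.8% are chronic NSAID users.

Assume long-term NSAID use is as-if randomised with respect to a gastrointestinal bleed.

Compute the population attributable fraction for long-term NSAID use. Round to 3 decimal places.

PAF ≈ 0.849

p₁ = P(outcome | exposed) = 2929/3427 = 0.85468
p₀ = P(outcome | unexposed) = 259/3520 = 0.07358
Overall risk P(Y=1) = π·p₁ + (1−π)·p₀ = 0.528×0.85468 + 0.472×0.07358 = 0.486.
Under exogeneity, PAF = [P(Y=1) − p₀] / P(Y=1).
PAF = (0.486 − 0.07358) / 0.486 ≈ 0.8486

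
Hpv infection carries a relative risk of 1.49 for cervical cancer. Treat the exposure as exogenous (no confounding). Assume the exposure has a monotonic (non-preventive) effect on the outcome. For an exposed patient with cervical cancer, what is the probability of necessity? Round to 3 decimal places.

Under exogeneity and monotonicity, PN = (RR − 1) / RR = 1 − 1/RR.
PN = (1.49 − 1) / 1.49 = 0.49 / 1.49 ≈ 0.3289

PN ≈ 0.329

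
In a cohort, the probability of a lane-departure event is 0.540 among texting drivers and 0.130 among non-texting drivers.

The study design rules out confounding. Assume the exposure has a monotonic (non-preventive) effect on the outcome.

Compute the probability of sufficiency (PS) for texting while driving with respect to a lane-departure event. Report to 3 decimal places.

PS ≈ 0.471

Let p₁ = 0.54, p₀ = 0.13.
Under exogeneity and monotonicity, PS = (p₁ − p₀) / (1 − p₀).
PS = (0.54 − 0.13) / (1 − 0.13) = 0.41 / 0.87 ≈ 0.4713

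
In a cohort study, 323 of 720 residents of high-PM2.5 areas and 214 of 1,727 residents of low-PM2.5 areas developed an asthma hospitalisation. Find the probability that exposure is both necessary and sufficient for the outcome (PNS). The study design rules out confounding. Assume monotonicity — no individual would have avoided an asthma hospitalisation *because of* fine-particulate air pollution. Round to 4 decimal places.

p₁ = P(outcome | exposed) = 323/720 = 0.44861
p₀ = P(outcome | unexposed) = 214/1727 = 0.12391
Under exogeneity and monotonicity, PNS = p₁ − p₀.
PNS = 0.44861 − 0.12391 = 0.3247

PNS ≈ 0.3247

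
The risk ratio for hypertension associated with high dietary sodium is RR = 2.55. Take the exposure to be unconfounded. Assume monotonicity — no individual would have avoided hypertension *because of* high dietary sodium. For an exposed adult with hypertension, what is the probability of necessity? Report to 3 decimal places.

Under exogeneity and monotonicity, PN = (RR − 1) / RR = 1 − 1/RR.
PN = (2.55 − 1) / 2.55 = 1.55 / 2.55 ≈ 0.6078

PN ≈ 0.608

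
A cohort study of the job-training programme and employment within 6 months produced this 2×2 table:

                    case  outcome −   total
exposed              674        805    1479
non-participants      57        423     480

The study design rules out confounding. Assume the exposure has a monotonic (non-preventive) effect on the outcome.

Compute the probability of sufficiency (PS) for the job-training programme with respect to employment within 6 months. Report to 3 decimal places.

p₁ = P(outcome | exposed) = 674/1479 = 0.45571
p₀ = P(outcome | unexposed) = 57/480 = 0.11875
Under exogeneity and monotonicity, PS = (p₁ − p₀)/(1 − p₀).
PS = (0.45571 − 0.11875) / 0.88125 ≈ 0.3824

PS ≈ 0.382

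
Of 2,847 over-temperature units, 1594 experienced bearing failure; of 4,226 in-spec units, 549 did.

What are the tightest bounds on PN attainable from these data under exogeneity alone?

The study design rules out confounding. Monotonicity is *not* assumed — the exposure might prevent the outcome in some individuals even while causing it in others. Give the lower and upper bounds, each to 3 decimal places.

0.768 ≤ PN ≤ 1.000

p₁ = P(outcome | exposed) = 1594/2847 = 0.55989
p₀ = P(outcome | unexposed) = 549/4226 = 0.12991
Under exogeneity alone the bounds on PN are max{0,(p₁−p₀)/p₁} ≤ PN ≤ min{1,(1−p₀)/p₁}.
  lower = (p₁ − p₀)/p₁ = 0.42998 / 0.55989 ≈ 0.7680
  upper = min{1, (1 − p₀)/p₁} = 0.87009 / 0.55989 ≈ 1.5540 → capped at 1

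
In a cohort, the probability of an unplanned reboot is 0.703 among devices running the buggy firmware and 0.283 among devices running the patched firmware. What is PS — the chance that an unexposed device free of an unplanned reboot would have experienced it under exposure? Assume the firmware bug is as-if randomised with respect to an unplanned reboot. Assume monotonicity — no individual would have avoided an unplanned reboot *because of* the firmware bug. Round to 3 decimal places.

PS ≈ 0.586

Let p₁ = 0.703, p₀ = 0.283.
Under exogeneity and monotonicity, PS = (p₁ − p₀) / (1 − p₀).
PS = (0.703 − 0.283) / (1 − 0.283) = 0.42 / 0.717 ≈ 0.5858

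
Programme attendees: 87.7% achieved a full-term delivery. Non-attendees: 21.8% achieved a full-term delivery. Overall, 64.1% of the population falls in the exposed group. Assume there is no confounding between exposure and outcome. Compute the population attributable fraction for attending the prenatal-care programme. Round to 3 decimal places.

PAF ≈ 0.660

p₁ = 0.877, p₀ = 0.218.
Overall risk P(Y=1) = π·p₁ + (1−π)·p₀ = 0.641×0.877 + 0.359×0.218 = 0.64042.
Under exogeneity, PAF = [P(Y=1) − p₀] / P(Y=1).
PAF = (0.64042 − 0.218) / 0.64042 ≈ 0.6596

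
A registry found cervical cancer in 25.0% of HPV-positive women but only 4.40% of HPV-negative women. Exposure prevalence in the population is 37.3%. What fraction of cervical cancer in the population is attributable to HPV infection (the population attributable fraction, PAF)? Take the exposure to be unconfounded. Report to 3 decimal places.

p₁ = 0.25, p₀ = 0.044.
Overall risk P(Y=1) = π·p₁ + (1−π)·p₀ = 0.373×0.25 + 0.627×0.044 = 0.12084.
Under exogeneity, PAF = [P(Y=1) − p₀] / P(Y=1).
PAF = (0.12084 − 0.044) / 0.12084 ≈ 0.6359

PAF ≈ 0.636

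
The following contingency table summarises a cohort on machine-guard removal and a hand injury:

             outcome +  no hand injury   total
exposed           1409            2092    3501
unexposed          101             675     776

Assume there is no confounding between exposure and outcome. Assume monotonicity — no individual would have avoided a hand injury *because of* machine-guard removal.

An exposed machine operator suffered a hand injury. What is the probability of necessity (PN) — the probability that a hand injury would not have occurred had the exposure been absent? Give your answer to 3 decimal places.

PN ≈ 0.677

p₁ = P(outcome | exposed) = 1409/3501 = 0.40246
p₀ = P(outcome | unexposed) = 101/776 = 0.13015
Under exogeneity and monotonicity, PN = (p₁ − p₀)/p₁.
PN = (0.40246 − 0.13015) / 0.40246 ≈ 0.6766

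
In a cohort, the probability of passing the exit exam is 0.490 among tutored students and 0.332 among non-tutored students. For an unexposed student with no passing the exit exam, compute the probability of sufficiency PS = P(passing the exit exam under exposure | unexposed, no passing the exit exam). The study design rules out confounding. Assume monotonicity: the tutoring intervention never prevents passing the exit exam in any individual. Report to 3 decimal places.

PS ≈ 0.237

Let p₁ = 0.49, p₀ = 0.332.
Under exogeneity and monotonicity, PS = (p₁ − p₀) / (1 − p₀).
PS = (0.49 − 0.332) / (1 − 0.332) = 0.158 / 0.668 ≈ 0.2365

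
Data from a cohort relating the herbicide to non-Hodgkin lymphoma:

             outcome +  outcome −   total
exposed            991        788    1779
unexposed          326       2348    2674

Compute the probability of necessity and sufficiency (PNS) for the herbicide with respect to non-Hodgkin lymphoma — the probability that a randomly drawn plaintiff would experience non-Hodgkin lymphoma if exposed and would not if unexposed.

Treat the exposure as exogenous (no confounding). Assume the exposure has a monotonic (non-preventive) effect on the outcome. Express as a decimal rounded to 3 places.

PNS ≈ 0.435

p₁ = P(outcome | exposed) = 991/1779 = 0.55705
p₀ = P(outcome | unexposed) = 326/2674 = 0.12191
Under exogeneity and monotonicity, PNS = p₁ − p₀.
PNS = 0.55705 − 0.12191 = 0.43514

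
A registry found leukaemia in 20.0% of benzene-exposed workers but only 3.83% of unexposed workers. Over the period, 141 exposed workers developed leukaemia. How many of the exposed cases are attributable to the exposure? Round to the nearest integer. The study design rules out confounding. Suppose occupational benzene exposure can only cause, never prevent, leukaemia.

about 114 cases

p₁ = 0.2, p₀ = 0.0383.
PN = (p₁ − p₀)/p₁ = (0.2 − 0.0383) / 0.2 ≈ 0.80850.
Attributable cases ≈ PN × (exposed cases) = 0.80850 × 141 ≈ 114.00.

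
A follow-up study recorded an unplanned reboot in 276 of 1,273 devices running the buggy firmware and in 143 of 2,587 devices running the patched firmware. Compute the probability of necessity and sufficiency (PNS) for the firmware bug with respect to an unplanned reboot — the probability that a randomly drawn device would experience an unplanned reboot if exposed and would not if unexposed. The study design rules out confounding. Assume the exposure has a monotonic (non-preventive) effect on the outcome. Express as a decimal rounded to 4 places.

PNS ≈ 0.1615

p₁ = P(outcome | exposed) = 276/1273 = 0.21681
p₀ = P(outcome | unexposed) = 143/2587 = 0.055276
Under exogeneity and monotonicity, PNS = p₁ − p₀.
PNS = 0.21681 − 0.055276 = 0.16153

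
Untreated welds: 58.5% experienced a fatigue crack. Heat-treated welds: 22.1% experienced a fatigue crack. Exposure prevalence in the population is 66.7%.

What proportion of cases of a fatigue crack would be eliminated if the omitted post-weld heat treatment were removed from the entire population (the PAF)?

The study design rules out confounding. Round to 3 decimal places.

PAF ≈ 0.523

p₁ = 0.585, p₀ = 0.221.
Overall risk P(Y=1) = π·p₁ + (1−π)·p₀ = 0.667×0.585 + 0.333×0.221 = 0.46379.
Under exogeneity, PAF = [P(Y=1) − p₀] / P(Y=1).
PAF = (0.46379 − 0.221) / 0.46379 ≈ 0.5235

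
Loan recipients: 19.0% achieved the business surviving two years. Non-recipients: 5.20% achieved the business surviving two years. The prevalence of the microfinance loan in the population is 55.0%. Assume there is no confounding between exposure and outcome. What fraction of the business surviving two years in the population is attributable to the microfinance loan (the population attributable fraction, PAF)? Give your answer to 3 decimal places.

p₁ = 0.19, p₀ = 0.052.
Overall risk P(Y=1) = π·p₁ + (1−π)·p₀ = 0.55×0.19 + 0.45×0.052 = 0.1279.
Under exogeneity, PAF = [P(Y=1) − p₀] / P(Y=1).
PAF = (0.1279 − 0.052) / 0.1279 ≈ 0.5934

PAF ≈ 0.593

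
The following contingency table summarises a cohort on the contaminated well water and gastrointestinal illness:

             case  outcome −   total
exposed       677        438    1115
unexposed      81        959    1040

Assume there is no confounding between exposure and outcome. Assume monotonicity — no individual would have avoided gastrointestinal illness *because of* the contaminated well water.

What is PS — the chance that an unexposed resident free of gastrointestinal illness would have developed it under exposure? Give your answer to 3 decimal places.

p₁ = P(outcome | exposed) = 677/1115 = 0.60717
p₀ = P(outcome | unexposed) = 81/1040 = 0.077885
Under exogeneity and monotonicity, PS = (p₁ − p₀)/(1 − p₀).
PS = (0.60717 − 0.077885) / 0.92212 ≈ 0.5740

PS ≈ 0.574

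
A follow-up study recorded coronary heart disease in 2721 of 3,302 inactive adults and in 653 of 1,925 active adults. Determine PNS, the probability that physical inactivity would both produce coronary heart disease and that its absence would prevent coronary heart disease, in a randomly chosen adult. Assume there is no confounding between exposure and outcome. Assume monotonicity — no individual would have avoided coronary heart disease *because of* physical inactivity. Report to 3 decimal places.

PNS ≈ 0.485

p₁ = P(outcome | exposed) = 2721/3302 = 0.82405
p₀ = P(outcome | unexposed) = 653/1925 = 0.33922
Under exogeneity and monotonicity, PNS = p₁ − p₀.
PNS = 0.82405 − 0.33922 = 0.48483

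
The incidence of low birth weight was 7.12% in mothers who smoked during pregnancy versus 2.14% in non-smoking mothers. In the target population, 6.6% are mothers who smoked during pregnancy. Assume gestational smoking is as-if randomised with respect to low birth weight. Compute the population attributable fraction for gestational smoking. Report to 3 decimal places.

PAF ≈ 0.133

p₁ = 0.0712, p₀ = 0.0214.
Overall risk P(Y=1) = π·p₁ + (1−π)·p₀ = 0.066×0.0712 + 0.934×0.0214 = 0.024687.
Under exogeneity, PAF = [P(Y=1) − p₀] / P(Y=1).
PAF = (0.024687 − 0.0214) / 0.024687 ≈ 0.1331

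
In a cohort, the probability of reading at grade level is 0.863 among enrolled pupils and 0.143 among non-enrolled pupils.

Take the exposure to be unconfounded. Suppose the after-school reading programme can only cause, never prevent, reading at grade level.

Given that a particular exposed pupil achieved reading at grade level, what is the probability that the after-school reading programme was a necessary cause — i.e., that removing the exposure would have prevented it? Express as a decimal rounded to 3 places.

PN ≈ 0.834

Let p₁ = 0.863, p₀ = 0.143.
Under exogeneity and monotonicity, PN = (p₁ − p₀) / p₁.
PN = (0.863 − 0.143) / 0.863 = 0.72 / 0.863 ≈ 0.8343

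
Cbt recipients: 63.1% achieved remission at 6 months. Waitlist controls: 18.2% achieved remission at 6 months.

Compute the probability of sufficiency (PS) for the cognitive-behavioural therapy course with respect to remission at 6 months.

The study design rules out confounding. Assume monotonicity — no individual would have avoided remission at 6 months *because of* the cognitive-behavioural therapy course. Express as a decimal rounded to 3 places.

p₁ = 0.631, p₀ = 0.182.
Under exogeneity and monotonicity, PS = (p₁ − p₀) / (1 − p₀).
PS = (0.631 − 0.182) / (1 − 0.182) = 0.449 / 0.818 ≈ 0.5489

PS ≈ 0.549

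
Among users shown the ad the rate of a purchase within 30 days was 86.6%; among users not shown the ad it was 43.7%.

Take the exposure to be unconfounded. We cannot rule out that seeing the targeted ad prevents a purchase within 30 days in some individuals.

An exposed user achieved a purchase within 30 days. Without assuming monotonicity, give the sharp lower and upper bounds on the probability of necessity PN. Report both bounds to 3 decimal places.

0.495 ≤ PN ≤ 0.650

p₁ = 0.866, p₀ = 0.437.
Under exogeneity alone the bounds on PN are max{0,(p₁−p₀)/p₁} ≤ PN ≤ min{1,(1−p₀)/p₁}.
  lower = (p₁ − p₀)/p₁ = 0.429 / 0.866 ≈ 0.4954
  upper = min{1, (1 − p₀)/p₁} = 0.563 / 0.866 ≈ 0.6501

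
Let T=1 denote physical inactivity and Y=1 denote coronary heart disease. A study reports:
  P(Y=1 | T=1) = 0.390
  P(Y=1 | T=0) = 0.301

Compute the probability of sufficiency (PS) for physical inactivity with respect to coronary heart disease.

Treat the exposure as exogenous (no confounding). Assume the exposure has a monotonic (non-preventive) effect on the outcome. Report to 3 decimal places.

Let p₁ = 0.39, p₀ = 0.301.
Under exogeneity and monotonicity, PS = (p₁ − p₀) / (1 − p₀).
PS = (0.39 − 0.301) / (1 − 0.301) = 0.089 / 0.699 ≈ 0.1273

PS ≈ 0.127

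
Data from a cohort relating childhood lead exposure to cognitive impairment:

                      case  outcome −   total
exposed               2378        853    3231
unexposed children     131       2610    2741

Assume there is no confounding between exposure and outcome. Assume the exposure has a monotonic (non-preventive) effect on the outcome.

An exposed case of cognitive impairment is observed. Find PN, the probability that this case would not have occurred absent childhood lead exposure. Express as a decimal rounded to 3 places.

p₁ = P(outcome | exposed) = 2378/3231 = 0.736
p₀ = P(outcome | unexposed) = 131/2741 = 0.047793
Under exogeneity and monotonicity, PN = (p₁ − p₀)/p₁.
PN = (0.736 − 0.047793) / 0.736 ≈ 0.9351

PN ≈ 0.935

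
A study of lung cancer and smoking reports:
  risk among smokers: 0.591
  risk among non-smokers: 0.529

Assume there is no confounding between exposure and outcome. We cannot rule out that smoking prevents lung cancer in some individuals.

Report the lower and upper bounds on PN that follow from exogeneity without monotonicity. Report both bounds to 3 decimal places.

Let p₁ = 0.591, p₀ = 0.529.
Under exogeneity alone the bounds on PN are max{0,(p₁−p₀)/p₁} ≤ PN ≤ min{1,(1−p₀)/p₁}.
  lower = (p₁ − p₀)/p₁ = 0.062 / 0.591 ≈ 0.1049
  upper = min{1, (1 − p₀)/p₁} = 0.471 / 0.591 ≈ 0.7970

0.105 ≤ PN ≤ 0.797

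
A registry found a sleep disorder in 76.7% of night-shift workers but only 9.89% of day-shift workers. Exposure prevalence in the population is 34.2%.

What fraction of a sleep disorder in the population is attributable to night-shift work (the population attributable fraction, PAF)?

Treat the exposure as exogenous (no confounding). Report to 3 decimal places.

p₁ = 0.767, p₀ = 0.0989.
Overall risk P(Y=1) = π·p₁ + (1−π)·p₀ = 0.342×0.767 + 0.658×0.0989 = 0.32739.
Under exogeneity, PAF = [P(Y=1) − p₀] / P(Y=1).
PAF = (0.32739 − 0.0989) / 0.32739 ≈ 0.6979

PAF ≈ 0.698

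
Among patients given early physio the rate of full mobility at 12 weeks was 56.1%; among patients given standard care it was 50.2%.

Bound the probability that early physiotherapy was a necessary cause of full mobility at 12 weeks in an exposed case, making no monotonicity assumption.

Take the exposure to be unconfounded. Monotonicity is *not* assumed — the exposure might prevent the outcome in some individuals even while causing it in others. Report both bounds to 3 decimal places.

p₁ = 0.561, p₀ = 0.502.
Under exogeneity alone the bounds on PN are max{0,(p₁−p₀)/p₁} ≤ PN ≤ min{1,(1−p₀)/p₁}.
  lower = (p₁ − p₀)/p₁ = 0.059 / 0.561 ≈ 0.1052
  upper = min{1, (1 − p₀)/p₁} = 0.498 / 0.561 ≈ 0.8877

0.105 ≤ PN ≤ 0.888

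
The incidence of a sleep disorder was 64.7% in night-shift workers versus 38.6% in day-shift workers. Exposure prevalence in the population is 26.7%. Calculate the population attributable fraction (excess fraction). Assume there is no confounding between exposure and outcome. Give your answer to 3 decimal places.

p₁ = 0.647, p₀ = 0.386.
Overall risk P(Y=1) = π·p₁ + (1−π)·p₀ = 0.267×0.647 + 0.733×0.386 = 0.45569.
Under exogeneity, PAF = [P(Y=1) − p₀] / P(Y=1).
PAF = (0.45569 − 0.386) / 0.45569 ≈ 0.1529

PAF ≈ 0.153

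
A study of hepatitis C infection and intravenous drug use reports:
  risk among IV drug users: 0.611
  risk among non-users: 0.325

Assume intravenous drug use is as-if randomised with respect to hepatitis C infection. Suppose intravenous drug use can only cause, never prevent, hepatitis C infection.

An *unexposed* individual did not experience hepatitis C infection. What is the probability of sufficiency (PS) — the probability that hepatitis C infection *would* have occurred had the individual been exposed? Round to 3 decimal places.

PS ≈ 0.424

Let p₁ = 0.611, p₀ = 0.325.
Under exogeneity and monotonicity, PS = (p₁ − p₀) / (1 − p₀).
PS = (0.611 − 0.325) / (1 − 0.325) = 0.286 / 0.675 ≈ 0.4237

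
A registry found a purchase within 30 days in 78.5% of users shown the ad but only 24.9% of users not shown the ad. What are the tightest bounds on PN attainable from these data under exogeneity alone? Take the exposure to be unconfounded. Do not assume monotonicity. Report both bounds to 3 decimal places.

0.683 ≤ PN ≤ 0.957

p₁ = 0.785, p₀ = 0.249.
Under exogeneity alone the bounds on PN are max{0,(p₁−p₀)/p₁} ≤ PN ≤ min{1,(1−p₀)/p₁}.
  lower = (p₁ − p₀)/p₁ = 0.536 / 0.785 ≈ 0.6828
  upper = min{1, (1 − p₀)/p₁} = 0.751 / 0.785 ≈ 0.9567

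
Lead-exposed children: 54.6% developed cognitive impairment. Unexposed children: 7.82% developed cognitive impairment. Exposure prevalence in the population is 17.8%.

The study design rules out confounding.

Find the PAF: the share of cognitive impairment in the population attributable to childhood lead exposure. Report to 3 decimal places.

p₁ = 0.546, p₀ = 0.0782.
Overall risk P(Y=1) = π·p₁ + (1−π)·p₀ = 0.178×0.546 + 0.822×0.0782 = 0.16147.
Under exogeneity, PAF = [P(Y=1) − p₀] / P(Y=1).
PAF = (0.16147 − 0.0782) / 0.16147 ≈ 0.5157

PAF ≈ 0.516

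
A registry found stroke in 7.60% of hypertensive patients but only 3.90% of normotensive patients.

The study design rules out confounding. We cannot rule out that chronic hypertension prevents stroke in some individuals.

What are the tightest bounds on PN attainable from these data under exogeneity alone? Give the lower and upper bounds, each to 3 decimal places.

0.487 ≤ PN ≤ 1.000

p₁ = 0.076, p₀ = 0.039.
Under exogeneity alone the bounds on PN are max{0,(p₁−p₀)/p₁} ≤ PN ≤ min{1,(1−p₀)/p₁}.
  lower = (p₁ − p₀)/p₁ = 0.037 / 0.076 ≈ 0.4868
  upper = min{1, (1 − p₀)/p₁} = 0.961 / 0.076 ≈ 12.6447 → capped at 1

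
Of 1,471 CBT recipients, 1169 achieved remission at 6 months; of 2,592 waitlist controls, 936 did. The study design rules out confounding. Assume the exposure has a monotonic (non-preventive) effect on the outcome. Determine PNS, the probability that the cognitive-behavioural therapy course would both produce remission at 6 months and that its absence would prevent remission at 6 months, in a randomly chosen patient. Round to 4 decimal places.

p₁ = P(outcome | exposed) = 1169/1471 = 0.7947
p₀ = P(outcome | unexposed) = 936/2592 = 0.36111
Under exogeneity and monotonicity, PNS = p₁ − p₀.
PNS = 0.7947 − 0.36111 = 0.43359

PNS ≈ 0.4336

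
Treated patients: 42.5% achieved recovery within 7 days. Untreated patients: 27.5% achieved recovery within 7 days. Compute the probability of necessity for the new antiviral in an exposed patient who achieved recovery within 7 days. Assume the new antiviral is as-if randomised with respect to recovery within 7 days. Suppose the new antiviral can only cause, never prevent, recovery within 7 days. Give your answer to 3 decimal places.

PN ≈ 0.353

p₁ = 0.425, p₀ = 0.275.
Under exogeneity and monotonicity, PN = (p₁ − p₀) / p₁.
PN = (0.425 − 0.275) / 0.425 = 0.15 / 0.425 ≈ 0.3529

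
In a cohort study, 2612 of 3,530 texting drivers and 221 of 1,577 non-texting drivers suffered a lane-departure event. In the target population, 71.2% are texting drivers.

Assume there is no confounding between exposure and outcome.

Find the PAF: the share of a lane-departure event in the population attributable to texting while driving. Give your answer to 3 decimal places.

PAF ≈ 0.753

p₁ = P(outcome | exposed) = 2612/3530 = 0.73994
p₀ = P(outcome | unexposed) = 221/1577 = 0.14014
Overall risk P(Y=1) = π·p₁ + (1−π)·p₀ = 0.712×0.73994 + 0.288×0.14014 = 0.5672.
Under exogeneity, PAF = [P(Y=1) − p₀] / P(Y=1).
PAF = (0.5672 − 0.14014) / 0.5672 ≈ 0.7529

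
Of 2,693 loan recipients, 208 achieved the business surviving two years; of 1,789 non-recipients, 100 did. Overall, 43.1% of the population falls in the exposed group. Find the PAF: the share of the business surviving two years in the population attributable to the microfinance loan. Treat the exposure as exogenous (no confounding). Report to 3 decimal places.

p₁ = P(outcome | exposed) = 208/2693 = 0.077237
p₀ = P(outcome | unexposed) = 100/1789 = 0.055897
Overall risk P(Y=1) = π·p₁ + (1−π)·p₀ = 0.431×0.077237 + 0.569×0.055897 = 0.065095.
Under exogeneity, PAF = [P(Y=1) − p₀] / P(Y=1).
PAF = (0.065095 − 0.055897) / 0.065095 ≈ 0.1413

PAF ≈ 0.141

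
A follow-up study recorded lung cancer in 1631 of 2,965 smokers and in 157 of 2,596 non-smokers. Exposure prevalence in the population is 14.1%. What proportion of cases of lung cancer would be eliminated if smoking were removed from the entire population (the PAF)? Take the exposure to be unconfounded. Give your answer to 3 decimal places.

PAF ≈ 0.533

p₁ = P(outcome | exposed) = 1631/2965 = 0.55008
p₀ = P(outcome | unexposed) = 157/2596 = 0.060478
Overall risk P(Y=1) = π·p₁ + (1−π)·p₀ = 0.141×0.55008 + 0.859×0.060478 = 0.12951.
Under exogeneity, PAF = [P(Y=1) − p₀] / P(Y=1).
PAF = (0.12951 − 0.060478) / 0.12951 ≈ 0.5330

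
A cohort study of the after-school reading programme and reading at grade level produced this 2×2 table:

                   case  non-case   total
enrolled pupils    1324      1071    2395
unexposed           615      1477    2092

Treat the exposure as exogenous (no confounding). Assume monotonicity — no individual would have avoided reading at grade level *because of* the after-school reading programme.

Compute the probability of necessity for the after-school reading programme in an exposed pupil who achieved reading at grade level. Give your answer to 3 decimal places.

p₁ = P(outcome | exposed) = 1324/2395 = 0.55282
p₀ = P(outcome | unexposed) = 615/2092 = 0.29398
Under exogeneity and monotonicity, PN = (p₁ − p₀) / p₁.
PN = (0.55282 − 0.29398) / 0.55282 = 0.25884 / 0.55282 ≈ 0.4682

PN ≈ 0.468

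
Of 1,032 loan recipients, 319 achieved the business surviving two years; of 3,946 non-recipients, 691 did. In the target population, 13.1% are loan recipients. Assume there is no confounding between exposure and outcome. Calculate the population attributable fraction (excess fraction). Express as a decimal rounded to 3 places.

p₁ = P(outcome | exposed) = 319/1032 = 0.30911
p₀ = P(outcome | unexposed) = 691/3946 = 0.17511
Overall risk P(Y=1) = π·p₁ + (1−π)·p₀ = 0.131×0.30911 + 0.869×0.17511 = 0.19267.
Under exogeneity, PAF = [P(Y=1) − p₀] / P(Y=1).
PAF = (0.19267 − 0.17511) / 0.19267 ≈ 0.0911

PAF ≈ 0.091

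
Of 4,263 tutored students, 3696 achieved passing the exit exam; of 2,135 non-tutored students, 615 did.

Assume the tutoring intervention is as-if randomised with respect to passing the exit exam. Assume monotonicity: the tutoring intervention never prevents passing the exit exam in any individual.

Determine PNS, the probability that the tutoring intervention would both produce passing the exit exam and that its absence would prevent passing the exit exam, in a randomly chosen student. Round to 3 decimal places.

p₁ = P(outcome | exposed) = 3696/4263 = 0.867
p₀ = P(outcome | unexposed) = 615/2135 = 0.28806
Under exogeneity and monotonicity, PNS = p₁ − p₀.
PNS = 0.867 − 0.28806 = 0.57894

PNS ≈ 0.579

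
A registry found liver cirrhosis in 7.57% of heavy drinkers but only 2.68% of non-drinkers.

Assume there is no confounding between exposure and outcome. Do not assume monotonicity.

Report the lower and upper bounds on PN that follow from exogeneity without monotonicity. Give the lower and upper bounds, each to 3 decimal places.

p₁ = 0.0757, p₀ = 0.0268.
Under exogeneity alone the bounds on PN are max{0,(p₁−p₀)/p₁} ≤ PN ≤ min{1,(1−p₀)/p₁}.
  lower = (p₁ − p₀)/p₁ = 0.0489 / 0.0757 ≈ 0.6460
  upper = min{1, (1 − p₀)/p₁} = 0.9732 / 0.0757 ≈ 12.8560 → capped at 1

0.646 ≤ PN ≤ 1.000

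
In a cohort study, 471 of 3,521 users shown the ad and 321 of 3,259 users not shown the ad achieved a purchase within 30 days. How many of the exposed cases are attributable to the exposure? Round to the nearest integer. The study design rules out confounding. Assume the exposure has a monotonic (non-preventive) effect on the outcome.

about 124 cases

p₁ = P(outcome | exposed) = 471/3521 = 0.13377
p₀ = P(outcome | unexposed) = 321/3259 = 0.098496
PN = (p₁ − p₀)/p₁ = (0.13377 − 0.098496) / 0.13377 ≈ 0.26368.
Attributable cases ≈ PN × (exposed cases) = 0.26368 × 471 ≈ 124.19.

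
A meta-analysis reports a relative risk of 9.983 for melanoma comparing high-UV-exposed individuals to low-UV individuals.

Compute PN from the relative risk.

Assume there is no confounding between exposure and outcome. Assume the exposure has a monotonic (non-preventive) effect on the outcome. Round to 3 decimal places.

PN ≈ 0.900

Under exogeneity and monotonicity, PN = (RR − 1) / RR = 1 − 1/RR.
PN = (9.983 − 1) / 9.983 = 8.983 / 9.983 ≈ 0.8998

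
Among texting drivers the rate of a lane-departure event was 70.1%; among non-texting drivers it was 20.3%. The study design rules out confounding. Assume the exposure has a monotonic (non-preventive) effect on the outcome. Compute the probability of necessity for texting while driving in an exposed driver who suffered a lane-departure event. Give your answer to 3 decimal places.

p₁ = 0.701, p₀ = 0.203.
Under exogeneity and monotonicity, PN = (p₁ − p₀) / p₁.
PN = (0.701 − 0.203) / 0.701 = 0.498 / 0.701 ≈ 0.7104

PN ≈ 0.710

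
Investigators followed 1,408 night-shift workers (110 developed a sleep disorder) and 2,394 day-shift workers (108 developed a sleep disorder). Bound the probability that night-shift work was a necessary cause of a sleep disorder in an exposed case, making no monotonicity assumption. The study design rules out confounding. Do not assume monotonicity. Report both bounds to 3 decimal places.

p₁ = P(outcome | exposed) = 110/1408 = 0.078125
p₀ = P(outcome | unexposed) = 108/2394 = 0.045113
Under exogeneity alone the bounds on PN are max{0,(p₁−p₀)/p₁} ≤ PN ≤ min{1,(1−p₀)/p₁}.
  lower = (p₁ − p₀)/p₁ = 0.033012 / 0.078125 ≈ 0.4226
  upper = min{1, (1 − p₀)/p₁} = 0.95489 / 0.078125 ≈ 12.2226 → capped at 1

0.423 ≤ PN ≤ 1.000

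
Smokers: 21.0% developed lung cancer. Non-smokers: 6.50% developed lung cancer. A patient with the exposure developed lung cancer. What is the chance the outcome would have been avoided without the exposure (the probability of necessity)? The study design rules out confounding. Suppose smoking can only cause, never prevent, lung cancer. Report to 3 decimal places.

p₁ = 0.21, p₀ = 0.065.
Under exogeneity and monotonicity, PN = (p₁ − p₀) / p₁.
PN = (0.21 − 0.065) / 0.21 = 0.145 / 0.21 ≈ 0.6905

PN ≈ 0.690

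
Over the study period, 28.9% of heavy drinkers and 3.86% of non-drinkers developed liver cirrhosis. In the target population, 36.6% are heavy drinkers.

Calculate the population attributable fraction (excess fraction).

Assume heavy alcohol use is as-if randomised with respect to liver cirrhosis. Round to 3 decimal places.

PAF ≈ 0.704

p₁ = 0.289, p₀ = 0.0386.
Overall risk P(Y=1) = π·p₁ + (1−π)·p₀ = 0.366×0.289 + 0.634×0.0386 = 0.13025.
Under exogeneity, PAF = [P(Y=1) − p₀] / P(Y=1).
PAF = (0.13025 − 0.0386) / 0.13025 ≈ 0.7036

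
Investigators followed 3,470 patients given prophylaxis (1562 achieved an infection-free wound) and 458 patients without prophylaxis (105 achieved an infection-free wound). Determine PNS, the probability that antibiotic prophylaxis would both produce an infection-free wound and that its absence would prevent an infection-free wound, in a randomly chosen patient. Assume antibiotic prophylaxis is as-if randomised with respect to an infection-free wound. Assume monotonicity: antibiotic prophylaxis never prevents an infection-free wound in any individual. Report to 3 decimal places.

p₁ = P(outcome | exposed) = 1562/3470 = 0.45014
p₀ = P(outcome | unexposed) = 105/458 = 0.22926
Under exogeneity and monotonicity, PNS = p₁ − p₀.
PNS = 0.45014 − 0.22926 = 0.22089

PNS ≈ 0.221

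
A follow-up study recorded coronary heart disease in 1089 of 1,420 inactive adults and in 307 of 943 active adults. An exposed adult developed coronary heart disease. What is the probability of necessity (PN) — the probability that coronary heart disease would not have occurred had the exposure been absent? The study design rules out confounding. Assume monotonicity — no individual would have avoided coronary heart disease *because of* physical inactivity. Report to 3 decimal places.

p₁ = P(outcome | exposed) = 1089/1420 = 0.7669
p₀ = P(outcome | unexposed) = 307/943 = 0.32556
Under exogeneity and monotonicity, PN = (p₁ − p₀) / p₁.
PN = (0.7669 − 0.32556) / 0.7669 = 0.44134 / 0.7669 ≈ 0.5755

PN ≈ 0.575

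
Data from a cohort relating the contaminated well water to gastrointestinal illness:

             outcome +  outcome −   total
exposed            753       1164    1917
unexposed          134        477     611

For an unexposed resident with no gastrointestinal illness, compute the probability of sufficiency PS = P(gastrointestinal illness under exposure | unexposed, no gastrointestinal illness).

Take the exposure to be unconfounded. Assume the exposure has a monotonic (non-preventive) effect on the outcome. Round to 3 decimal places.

p₁ = P(outcome | exposed) = 753/1917 = 0.3928
p₀ = P(outcome | unexposed) = 134/611 = 0.21931
Under exogeneity and monotonicity, PS = (p₁ − p₀)/(1 − p₀).
PS = (0.3928 − 0.21931) / 0.78069 ≈ 0.2222

PS ≈ 0.222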